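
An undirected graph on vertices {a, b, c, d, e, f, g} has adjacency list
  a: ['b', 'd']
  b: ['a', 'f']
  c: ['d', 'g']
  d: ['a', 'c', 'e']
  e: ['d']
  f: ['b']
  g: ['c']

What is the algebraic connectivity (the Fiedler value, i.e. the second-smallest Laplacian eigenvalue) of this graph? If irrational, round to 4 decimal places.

Each diagonal entry of L is the vertex degree and each off-diagonal entry is -1 where an edge is present, 0 otherwise; in the order [a, b, c, d, e, f, g] the diagonal is [2, 2, 2, 3, 1, 1, 1]. The smallest Laplacian eigenvalue is always 0. The next one, lambda_2 = 0.2603, measures how hard the graph is to disconnect: larger values mean better connectivity. There is one zero in the spectrum, matching the 1 component.

0.2603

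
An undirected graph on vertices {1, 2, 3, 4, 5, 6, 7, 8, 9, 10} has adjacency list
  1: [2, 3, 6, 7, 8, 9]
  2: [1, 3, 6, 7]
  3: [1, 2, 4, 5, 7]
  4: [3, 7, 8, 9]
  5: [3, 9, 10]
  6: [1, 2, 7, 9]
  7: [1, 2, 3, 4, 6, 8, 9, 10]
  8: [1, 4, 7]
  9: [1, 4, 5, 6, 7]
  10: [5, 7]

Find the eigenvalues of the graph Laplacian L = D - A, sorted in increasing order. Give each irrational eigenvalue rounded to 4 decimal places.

With the vertex order [1, 2, 3, 4, 5, 6, 7, 8, 9, 10], the degrees are [6, 4, 5, 4, 3, 4, 8, 3, 5, 2], giving D = diag(6, 4, 5, 4, 3, 4, 8, 3, 5, 2) and L = D - A. The multiplicity of 0 as a Laplacian eigenvalue equals the number of connected components. The largest eigenvalue, 9.0897, is at most the vertex count 10.

[0, 1.5002, 2.5845, 3.0826, 4, 4.1722, 5.9325, 6, 7.6382, 9.0897]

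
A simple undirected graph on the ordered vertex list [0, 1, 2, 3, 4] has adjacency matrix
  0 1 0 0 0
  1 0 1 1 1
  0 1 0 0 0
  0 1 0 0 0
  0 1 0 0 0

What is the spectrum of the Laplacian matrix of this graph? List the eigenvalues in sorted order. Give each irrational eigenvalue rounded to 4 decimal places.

[0, 1, 1, 1, 5]

Each diagonal entry of L is the vertex degree and each off-diagonal entry is -1 where an edge is present, 0 otherwise; in the order [0, 1, 2, 3, 4] the diagonal is [1, 4, 1, 1, 1]. Since every row of L sums to 0, the all-ones vector is in the kernel and 0 is an eigenvalue. By the matrix-tree theorem the graph has (1/5) * product of the nonzero eigenvalues = 1 spanning tree.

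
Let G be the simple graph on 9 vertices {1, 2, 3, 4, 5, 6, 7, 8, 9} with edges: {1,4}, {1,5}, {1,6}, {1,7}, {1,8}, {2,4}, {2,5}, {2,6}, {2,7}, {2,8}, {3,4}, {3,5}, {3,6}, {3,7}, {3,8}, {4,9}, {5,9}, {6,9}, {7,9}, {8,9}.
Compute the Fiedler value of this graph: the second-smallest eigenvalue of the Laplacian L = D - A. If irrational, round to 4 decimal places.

Each diagonal entry of L is the vertex degree and each off-diagonal entry is -1 where an edge is present, 0 otherwise; in the order [1, 2, 3, 4, 5, 6, 7, 8, 9] the diagonal is [5, 5, 5, 4, 4, 4, 4, 4, 5]. Computing the eigenvalues of L and sorting gives [0, 4, 4, 4, 4, 5, 5, 5, 9]. The Fiedler value lambda_2 = 4 is strictly positive, so the graph is connected. By the matrix-tree theorem the graph has (1/9) * product of the nonzero eigenvalues = 32000 spanning trees. The largest eigenvalue, 9, is at most the vertex count 9.

4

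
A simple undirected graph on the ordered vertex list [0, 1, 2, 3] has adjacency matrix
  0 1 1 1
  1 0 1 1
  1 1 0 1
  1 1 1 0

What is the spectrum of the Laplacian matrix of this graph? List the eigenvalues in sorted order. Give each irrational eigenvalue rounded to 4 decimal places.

Reading degrees in the order [0, 1, 2, 3] gives [3, 3, 3, 3]; set D = diag(3, 3, 3, 3) and form L = D - A. Since every row of L sums to 0, the all-ones vector is in the kernel and 0 is an eigenvalue. The single zero eigenvalue shows the graph is connected.

[0, 4, 4, 4]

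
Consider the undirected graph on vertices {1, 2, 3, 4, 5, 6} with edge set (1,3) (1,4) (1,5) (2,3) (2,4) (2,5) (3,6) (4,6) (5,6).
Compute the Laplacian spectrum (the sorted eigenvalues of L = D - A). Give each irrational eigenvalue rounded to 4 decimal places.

[0, 3, 3, 3, 3, 6]

Each diagonal entry of L is the vertex degree and each off-diagonal entry is -1 where an edge is present, 0 otherwise; in the order [1, 2, 3, 4, 5, 6] the diagonal is [3, 3, 3, 3, 3, 3]. Diagonalising L (or applying a numerical eigensolver to the 6x6 matrix) gives the spectrum above. There is one zero in the spectrum, matching the 1 component.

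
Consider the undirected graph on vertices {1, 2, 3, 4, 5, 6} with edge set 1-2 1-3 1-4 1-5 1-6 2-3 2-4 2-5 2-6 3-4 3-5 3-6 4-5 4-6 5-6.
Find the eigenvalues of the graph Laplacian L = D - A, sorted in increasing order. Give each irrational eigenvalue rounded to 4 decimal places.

[0, 6, 6, 6, 6, 6]

With the vertex order [1, 2, 3, 4, 5, 6], the degrees are [5, 5, 5, 5, 5, 5], giving D = diag(5, 5, 5, 5, 5, 5) and L = D - A. Since every row of L sums to 0, the all-ones vector is in the kernel and 0 is an eigenvalue. The single zero eigenvalue shows the graph is connected. The eigenvalues sum to 30, which equals trace(L) = 2|E|. There is one zero in the spectrum, matching the 1 component.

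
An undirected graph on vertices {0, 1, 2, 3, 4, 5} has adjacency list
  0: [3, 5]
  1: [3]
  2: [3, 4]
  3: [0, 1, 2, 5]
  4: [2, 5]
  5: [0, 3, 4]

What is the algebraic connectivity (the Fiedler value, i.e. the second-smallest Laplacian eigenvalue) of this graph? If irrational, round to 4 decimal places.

0.8817

With the vertex order [0, 1, 2, 3, 4, 5], the degrees are [2, 1, 2, 4, 2, 3], giving D = diag(2, 1, 2, 4, 2, 3) and L = D - A. Computing the eigenvalues of L and sorting gives [0, 0.8817, 1.4506, 2.5341, 3.8647, 5.2688]. The Fiedler value lambda_2 = 0.8817 is strictly positive, so the graph is connected. By the matrix-tree theorem the graph has (1/6) * product of the nonzero eigenvalues = 11 spanning trees.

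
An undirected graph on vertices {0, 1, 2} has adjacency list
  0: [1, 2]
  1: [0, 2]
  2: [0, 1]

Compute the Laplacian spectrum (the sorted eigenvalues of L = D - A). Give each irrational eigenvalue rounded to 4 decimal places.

[0, 3, 3]

Reading degrees in the order [0, 1, 2] gives [2, 2, 2]; set D = diag(2, 2, 2) and form L = D - A. The multiplicity of 0 as a Laplacian eigenvalue equals the number of connected components. By the matrix-tree theorem the graph has (1/3) * product of the nonzero eigenvalues = 3 spanning trees. The largest eigenvalue, 3, is at most the vertex count 3.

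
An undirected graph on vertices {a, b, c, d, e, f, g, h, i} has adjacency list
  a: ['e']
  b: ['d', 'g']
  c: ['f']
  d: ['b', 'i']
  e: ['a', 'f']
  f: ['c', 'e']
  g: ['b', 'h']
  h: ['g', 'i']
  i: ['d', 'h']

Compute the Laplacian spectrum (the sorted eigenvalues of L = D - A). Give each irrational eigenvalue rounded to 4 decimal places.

[0, 0, 0.5858, 1.3820, 1.3820, 2, 3.4142, 3.6180, 3.6180]

Reading degrees in the order [a, b, c, d, e, f, g, h, i] gives [1, 2, 1, 2, 2, 2, 2, 2, 2]; set D = diag(1, 2, 1, 2, 2, 2, 2, 2, 2) and form L = D - A. Diagonalising L (or applying a numerical eigensolver to the 9x9 matrix) gives the spectrum above. The 2 zero eigenvalues correspond to the 2 connected components. There are 2 zeros in the spectrum, matching the 2 components. The eigenvalues sum to 16, which equals trace(L) = 2|E|.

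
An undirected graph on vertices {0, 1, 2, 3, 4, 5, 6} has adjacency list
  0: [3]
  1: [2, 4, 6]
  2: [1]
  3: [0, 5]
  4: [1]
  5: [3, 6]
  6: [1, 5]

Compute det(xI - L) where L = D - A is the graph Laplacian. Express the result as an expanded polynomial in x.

x^7 - 12x^6 + 54x^5 - 114x^4 + 116x^3 - 52x^2 + 7x

With the vertex order [0, 1, 2, 3, 4, 5, 6], the degrees are [1, 3, 1, 2, 1, 2, 2], giving D = diag(1, 3, 1, 2, 1, 2, 2) and L = D - A. Computing det(xI - L) by cofactor expansion (or equivalently via sum-over-permutations) gives x^7 - 12x^6 + 54x^5 - 114x^4 + 116x^3 - 52x^2 + 7x. The coefficient of x^6 equals -trace(L) = -12, matching the sum of degrees.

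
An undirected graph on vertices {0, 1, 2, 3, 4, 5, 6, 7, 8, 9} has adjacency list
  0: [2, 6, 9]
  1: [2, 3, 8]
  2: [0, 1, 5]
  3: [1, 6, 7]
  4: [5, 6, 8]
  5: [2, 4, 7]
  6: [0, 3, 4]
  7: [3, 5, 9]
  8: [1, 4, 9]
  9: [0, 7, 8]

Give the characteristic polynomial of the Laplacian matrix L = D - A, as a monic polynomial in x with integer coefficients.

x^10 - 30x^9 + 390x^8 - 2880x^7 + 13305x^6 - 39882x^5 + 77640x^4 - 94800x^3 + 66000x^2 - 20000x

Reading degrees in the order [0, 1, 2, 3, 4, 5, 6, 7, 8, 9] gives [3, 3, 3, 3, 3, 3, 3, 3, 3, 3]; set D = diag(3, 3, 3, 3, 3, 3, 3, 3, 3, 3) and form L = D - A. L has integer entries, so p(x) = det(xI - L) has integer coefficients. Expanding the determinant yields x^10 - 30x^9 + 390x^8 - 2880x^7 + 13305x^6 - 39882x^5 + 77640x^4 - 94800x^3 + 66000x^2 - 20000x. The coefficient of x^9 equals -trace(L) = -30, matching the sum of degrees.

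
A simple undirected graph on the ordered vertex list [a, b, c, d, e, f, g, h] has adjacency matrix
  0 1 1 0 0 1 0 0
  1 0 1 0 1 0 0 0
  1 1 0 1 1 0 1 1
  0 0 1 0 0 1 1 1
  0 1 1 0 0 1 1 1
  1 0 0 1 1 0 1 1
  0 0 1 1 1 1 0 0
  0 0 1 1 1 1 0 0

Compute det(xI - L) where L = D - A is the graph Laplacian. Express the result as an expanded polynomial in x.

With the vertex order [a, b, c, d, e, f, g, h], the degrees are [3, 3, 6, 4, 5, 5, 4, 4], giving D = diag(3, 3, 6, 4, 5, 5, 4, 4) and L = D - A. L has integer entries, so p(x) = det(xI - L) has integer coefficients. Expanding the determinant yields x^8 - 34x^7 + 485x^6 - 3758x^5 + 17056x^4 - 45250x^3 + 64792x^2 - 38464x. The constant term is 0 because L is singular (the all-ones vector lies in its kernel). There is one zero in the spectrum, matching the 1 component.

x^8 - 34x^7 + 485x^6 - 3758x^5 + 17056x^4 - 45250x^3 + 64792x^2 - 38464x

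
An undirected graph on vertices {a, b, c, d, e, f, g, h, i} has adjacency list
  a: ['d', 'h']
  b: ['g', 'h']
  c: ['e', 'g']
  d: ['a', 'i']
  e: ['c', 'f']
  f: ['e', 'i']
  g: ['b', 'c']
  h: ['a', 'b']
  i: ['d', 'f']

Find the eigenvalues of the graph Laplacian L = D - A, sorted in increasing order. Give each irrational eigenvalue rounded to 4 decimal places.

With the vertex order [a, b, c, d, e, f, g, h, i], the degrees are [2, 2, 2, 2, 2, 2, 2, 2, 2], giving D = diag(2, 2, 2, 2, 2, 2, 2, 2, 2) and L = D - A. L is symmetric positive semidefinite, so every eigenvalue is real and nonnegative. By the matrix-tree theorem the graph has (1/9) * product of the nonzero eigenvalues = 9 spanning trees.

[0, 0.4679, 0.4679, 1.6527, 1.6527, 3, 3, 3.8794, 3.8794]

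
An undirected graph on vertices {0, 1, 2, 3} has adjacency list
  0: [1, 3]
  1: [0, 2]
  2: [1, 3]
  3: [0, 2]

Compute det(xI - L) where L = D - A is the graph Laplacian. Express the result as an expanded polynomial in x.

x^4 - 8x^3 + 20x^2 - 16x

Reading degrees in the order [0, 1, 2, 3] gives [2, 2, 2, 2]; set D = diag(2, 2, 2, 2) and form L = D - A. The eigenvalues of L are [0, 2, 2, 4]; the characteristic polynomial is the product of (x - lambda_i), which multiplies out to x^4 - 8x^3 + 20x^2 - 16x. The coefficient of x^3 equals -trace(L) = -8, matching the sum of degrees. The eigenvalues sum to 8, which equals trace(L) = 2|E|.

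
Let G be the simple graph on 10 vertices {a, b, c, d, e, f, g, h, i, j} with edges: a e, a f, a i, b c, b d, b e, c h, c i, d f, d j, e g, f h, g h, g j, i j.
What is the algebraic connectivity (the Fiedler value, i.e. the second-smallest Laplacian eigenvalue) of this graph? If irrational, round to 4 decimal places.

2

Each diagonal entry of L is the vertex degree and each off-diagonal entry is -1 where an edge is present, 0 otherwise; in the order [a, b, c, d, e, f, g, h, i, j] the diagonal is [3, 3, 3, 3, 3, 3, 3, 3, 3, 3]. The smallest Laplacian eigenvalue is always 0. The next one, lambda_2 = 2, measures how hard the graph is to disconnect: larger values mean better connectivity. There is one zero in the spectrum, matching the 1 component. The largest eigenvalue, 5, is at most the vertex count 10.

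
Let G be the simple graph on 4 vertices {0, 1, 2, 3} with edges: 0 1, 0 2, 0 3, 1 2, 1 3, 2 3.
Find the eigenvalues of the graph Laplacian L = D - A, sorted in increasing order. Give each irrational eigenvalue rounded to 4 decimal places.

[0, 4, 4, 4]

Reading degrees in the order [0, 1, 2, 3] gives [3, 3, 3, 3]; set D = diag(3, 3, 3, 3) and form L = D - A. Diagonalising L (or applying a numerical eigensolver to the 4x4 matrix) gives the spectrum above. There is one zero in the spectrum, matching the 1 component.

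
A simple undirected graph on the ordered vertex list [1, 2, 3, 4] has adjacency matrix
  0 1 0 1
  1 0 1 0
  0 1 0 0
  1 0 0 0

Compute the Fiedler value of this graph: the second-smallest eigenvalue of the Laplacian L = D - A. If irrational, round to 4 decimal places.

0.5858

Reading degrees in the order [1, 2, 3, 4] gives [2, 2, 1, 1]; set D = diag(2, 2, 1, 1) and form L = D - A. The smallest Laplacian eigenvalue is always 0. The next one, lambda_2 = 0.5858, measures how hard the graph is to disconnect: larger values mean better connectivity. The eigenvalues sum to 6, which equals trace(L) = 2|E|.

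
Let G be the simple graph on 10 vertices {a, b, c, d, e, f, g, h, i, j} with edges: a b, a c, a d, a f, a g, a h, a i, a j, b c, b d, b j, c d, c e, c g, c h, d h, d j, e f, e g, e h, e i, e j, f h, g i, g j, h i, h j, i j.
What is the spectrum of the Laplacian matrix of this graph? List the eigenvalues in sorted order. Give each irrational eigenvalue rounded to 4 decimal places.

Reading degrees in the order [a, b, c, d, e, f, g, h, i, j] gives [8, 4, 6, 5, 6, 3, 5, 7, 5, 7]; set D = diag(8, 4, 6, 5, 6, 3, 5, 7, 5, 7) and form L = D - A. The multiplicity of 0 as a Laplacian eigenvalue equals the number of connected components. The single zero eigenvalue shows the graph is connected. The eigenvalues sum to 56, which equals trace(L) = 2|E|.

[0, 2.6876, 3.4336, 5.2482, 5.4363, 6.2878, 6.8952, 7.8047, 8.8234, 9.3832]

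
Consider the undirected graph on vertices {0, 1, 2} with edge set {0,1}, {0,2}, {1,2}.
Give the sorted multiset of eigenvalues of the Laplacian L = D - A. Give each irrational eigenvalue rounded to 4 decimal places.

[0, 3, 3]

With the vertex order [0, 1, 2], the degrees are [2, 2, 2], giving D = diag(2, 2, 2) and L = D - A. The multiplicity of 0 as a Laplacian eigenvalue equals the number of connected components. The single zero eigenvalue shows the graph is connected. The eigenvalues sum to 6, which equals trace(L) = 2|E|.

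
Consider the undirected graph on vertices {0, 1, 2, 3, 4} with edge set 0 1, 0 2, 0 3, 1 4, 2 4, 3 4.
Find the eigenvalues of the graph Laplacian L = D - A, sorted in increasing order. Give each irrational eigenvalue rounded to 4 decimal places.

[0, 2, 2, 3, 5]

Reading degrees in the order [0, 1, 2, 3, 4] gives [3, 2, 2, 2, 3]; set D = diag(3, 2, 2, 2, 3) and form L = D - A. Since every row of L sums to 0, the all-ones vector is in the kernel and 0 is an eigenvalue. The single zero eigenvalue shows the graph is connected. There is one zero in the spectrum, matching the 1 component.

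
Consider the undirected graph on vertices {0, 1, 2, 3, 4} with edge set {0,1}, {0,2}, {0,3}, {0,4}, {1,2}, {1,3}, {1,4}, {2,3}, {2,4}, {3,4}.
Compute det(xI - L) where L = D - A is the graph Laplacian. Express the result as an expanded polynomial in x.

Each diagonal entry of L is the vertex degree and each off-diagonal entry is -1 where an edge is present, 0 otherwise; in the order [0, 1, 2, 3, 4] the diagonal is [4, 4, 4, 4, 4]. L has integer entries, so p(x) = det(xI - L) has integer coefficients. Expanding the determinant yields x^5 - 20x^4 + 150x^3 - 500x^2 + 625x. The constant term is 0 because L is singular (the all-ones vector lies in its kernel). There is one zero in the spectrum, matching the 1 component. By the matrix-tree theorem the graph has (1/5) * product of the nonzero eigenvalues = 125 spanning trees.

x^5 - 20x^4 + 150x^3 - 500x^2 + 625x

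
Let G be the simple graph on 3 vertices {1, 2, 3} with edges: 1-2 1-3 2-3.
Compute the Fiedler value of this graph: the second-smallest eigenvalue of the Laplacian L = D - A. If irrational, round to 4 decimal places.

3

Each diagonal entry of L is the vertex degree and each off-diagonal entry is -1 where an edge is present, 0 otherwise; in the order [1, 2, 3] the diagonal is [2, 2, 2]. The sorted Laplacian eigenvalues are [0, 3, 3]; the algebraic connectivity is the second entry, 3.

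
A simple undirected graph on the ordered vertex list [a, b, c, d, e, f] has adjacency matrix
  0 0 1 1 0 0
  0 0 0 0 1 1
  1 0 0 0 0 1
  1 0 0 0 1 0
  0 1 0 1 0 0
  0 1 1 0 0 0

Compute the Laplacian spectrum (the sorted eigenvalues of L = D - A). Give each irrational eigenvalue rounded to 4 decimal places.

[0, 1, 1, 3, 3, 4]

With the vertex order [a, b, c, d, e, f], the degrees are [2, 2, 2, 2, 2, 2], giving D = diag(2, 2, 2, 2, 2, 2) and L = D - A. L is symmetric positive semidefinite, so every eigenvalue is real and nonnegative. The single zero eigenvalue shows the graph is connected. The eigenvalues sum to 12, which equals trace(L) = 2|E|.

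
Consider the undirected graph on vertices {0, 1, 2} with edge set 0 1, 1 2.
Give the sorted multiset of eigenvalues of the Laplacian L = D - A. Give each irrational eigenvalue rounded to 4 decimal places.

[0, 1, 3]

Reading degrees in the order [0, 1, 2] gives [1, 2, 1]; set D = diag(1, 2, 1) and form L = D - A. L is symmetric positive semidefinite, so every eigenvalue is real and nonnegative. The single zero eigenvalue shows the graph is connected. By the matrix-tree theorem the graph has (1/3) * product of the nonzero eigenvalues = 1 spanning tree.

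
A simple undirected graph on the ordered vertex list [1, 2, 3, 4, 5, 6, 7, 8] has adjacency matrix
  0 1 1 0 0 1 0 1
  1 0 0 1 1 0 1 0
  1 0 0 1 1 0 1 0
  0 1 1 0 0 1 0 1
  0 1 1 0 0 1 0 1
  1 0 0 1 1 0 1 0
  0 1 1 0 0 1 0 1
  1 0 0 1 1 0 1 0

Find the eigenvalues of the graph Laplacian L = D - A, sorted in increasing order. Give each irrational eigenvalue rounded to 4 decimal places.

[0, 4, 4, 4, 4, 4, 4, 8]

Each diagonal entry of L is the vertex degree and each off-diagonal entry is -1 where an edge is present, 0 otherwise; in the order [1, 2, 3, 4, 5, 6, 7, 8] the diagonal is [4, 4, 4, 4, 4, 4, 4, 4]. The multiplicity of 0 as a Laplacian eigenvalue equals the number of connected components. By the matrix-tree theorem the graph has (1/8) * product of the nonzero eigenvalues = 4096 spanning trees.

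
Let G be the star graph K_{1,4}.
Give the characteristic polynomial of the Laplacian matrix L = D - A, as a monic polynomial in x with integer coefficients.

x^5 - 8x^4 + 18x^3 - 16x^2 + 5x

The graph has 5 vertices and degree multiset [4, 1, 1, 1, 1]; D is the diagonal matrix of degrees and L = D - A. L has integer entries, so p(x) = det(xI - L) has integer coefficients. Expanding the determinant yields x^5 - 8x^4 + 18x^3 - 16x^2 + 5x. The constant term is 0 because L is singular (the all-ones vector lies in its kernel). By the matrix-tree theorem the graph has (1/5) * product of the nonzero eigenvalues = 1 spanning tree. The largest eigenvalue, 5, is at most the vertex count 5.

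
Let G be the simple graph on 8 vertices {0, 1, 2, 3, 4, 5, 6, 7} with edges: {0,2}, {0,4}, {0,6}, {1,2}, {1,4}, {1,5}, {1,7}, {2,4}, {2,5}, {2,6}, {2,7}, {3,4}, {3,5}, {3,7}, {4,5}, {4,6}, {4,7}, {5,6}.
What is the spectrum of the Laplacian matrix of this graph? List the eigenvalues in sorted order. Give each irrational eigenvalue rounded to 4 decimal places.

Each diagonal entry of L is the vertex degree and each off-diagonal entry is -1 where an edge is present, 0 otherwise; in the order [0, 1, 2, 3, 4, 5, 6, 7] the diagonal is [3, 4, 6, 3, 7, 5, 4, 4]. Since every row of L sums to 0, the all-ones vector is in the kernel and 0 is an eigenvalue. The single zero eigenvalue shows the graph is connected.

[0, 2.2280, 3.3390, 4, 4.9246, 6.3089, 7.1995, 8]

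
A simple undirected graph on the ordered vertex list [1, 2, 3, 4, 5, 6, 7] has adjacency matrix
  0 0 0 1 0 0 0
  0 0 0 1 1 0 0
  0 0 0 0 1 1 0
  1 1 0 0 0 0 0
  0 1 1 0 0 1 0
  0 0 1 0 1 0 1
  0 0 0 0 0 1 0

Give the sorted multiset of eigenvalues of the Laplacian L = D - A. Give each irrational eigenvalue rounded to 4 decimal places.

With the vertex order [1, 2, 3, 4, 5, 6, 7], the degrees are [1, 2, 2, 2, 3, 3, 1], giving D = diag(1, 2, 2, 2, 3, 3, 1) and L = D - A. Diagonalising L (or applying a numerical eigensolver to the 7x7 matrix) gives the spectrum above. The eigenvalues sum to 14, which equals trace(L) = 2|E|.

[0, 0.2679, 1, 1.5858, 3, 3.7321, 4.4142]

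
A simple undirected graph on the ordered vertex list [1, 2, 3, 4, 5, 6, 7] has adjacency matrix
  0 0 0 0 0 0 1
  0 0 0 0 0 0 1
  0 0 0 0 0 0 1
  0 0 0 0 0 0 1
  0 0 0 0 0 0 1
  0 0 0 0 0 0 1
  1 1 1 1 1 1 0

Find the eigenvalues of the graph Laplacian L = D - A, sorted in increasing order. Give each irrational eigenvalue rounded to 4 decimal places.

With the vertex order [1, 2, 3, 4, 5, 6, 7], the degrees are [1, 1, 1, 1, 1, 1, 6], giving D = diag(1, 1, 1, 1, 1, 1, 6) and L = D - A. The multiplicity of 0 as a Laplacian eigenvalue equals the number of connected components. The single zero eigenvalue shows the graph is connected. The largest eigenvalue, 7, is at most the vertex count 7. The eigenvalues sum to 12, which equals trace(L) = 2|E|.

[0, 1, 1, 1, 1, 1, 7]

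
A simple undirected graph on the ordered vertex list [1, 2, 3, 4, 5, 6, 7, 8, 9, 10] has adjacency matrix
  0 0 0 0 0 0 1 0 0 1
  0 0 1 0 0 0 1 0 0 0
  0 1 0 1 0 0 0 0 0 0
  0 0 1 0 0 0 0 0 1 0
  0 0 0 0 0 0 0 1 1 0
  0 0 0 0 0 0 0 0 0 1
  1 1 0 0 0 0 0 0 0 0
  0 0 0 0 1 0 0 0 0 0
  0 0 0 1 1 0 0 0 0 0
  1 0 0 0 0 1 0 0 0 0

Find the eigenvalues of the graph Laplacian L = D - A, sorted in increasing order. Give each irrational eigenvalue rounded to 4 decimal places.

Reading degrees in the order [1, 2, 3, 4, 5, 6, 7, 8, 9, 10] gives [2, 2, 2, 2, 2, 1, 2, 1, 2, 2]; set D = diag(2, 2, 2, 2, 2, 1, 2, 1, 2, 2) and form L = D - A. The multiplicity of 0 as a Laplacian eigenvalue equals the number of connected components. The single zero eigenvalue shows the graph is connected. By the matrix-tree theorem the graph has (1/10) * product of the nonzero eigenvalues = 1 spanning tree.

[0, 0.0979, 0.3820, 0.8244, 1.3820, 2, 2.6180, 3.1756, 3.6180, 3.9021]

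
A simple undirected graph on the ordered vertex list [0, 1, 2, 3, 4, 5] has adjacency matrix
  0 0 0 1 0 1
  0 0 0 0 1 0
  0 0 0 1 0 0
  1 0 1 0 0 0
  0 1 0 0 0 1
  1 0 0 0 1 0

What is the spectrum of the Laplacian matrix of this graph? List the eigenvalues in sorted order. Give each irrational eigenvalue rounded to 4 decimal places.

With the vertex order [0, 1, 2, 3, 4, 5], the degrees are [2, 1, 1, 2, 2, 2], giving D = diag(2, 1, 1, 2, 2, 2) and L = D - A. Diagonalising L (or applying a numerical eigensolver to the 6x6 matrix) gives the spectrum above.

[0, 0.2679, 1, 2, 3, 3.7321]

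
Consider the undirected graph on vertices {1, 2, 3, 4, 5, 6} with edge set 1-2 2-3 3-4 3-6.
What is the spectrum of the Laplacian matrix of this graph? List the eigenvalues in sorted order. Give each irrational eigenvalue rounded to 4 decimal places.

With the vertex order [1, 2, 3, 4, 5, 6], the degrees are [1, 2, 3, 1, 0, 1], giving D = diag(1, 2, 3, 1, 0, 1) and L = D - A. L is symmetric positive semidefinite, so every eigenvalue is real and nonnegative. The 2 zero eigenvalues correspond to the 2 connected components. The largest eigenvalue, 4.1701, is at most the vertex count 6.

[0, 0, 0.5188, 1, 2.3111, 4.1701]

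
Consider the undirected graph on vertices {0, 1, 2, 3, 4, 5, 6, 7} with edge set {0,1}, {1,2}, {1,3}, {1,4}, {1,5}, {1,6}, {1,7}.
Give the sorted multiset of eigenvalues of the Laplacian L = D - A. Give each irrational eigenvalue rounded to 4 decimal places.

Each diagonal entry of L is the vertex degree and each off-diagonal entry is -1 where an edge is present, 0 otherwise; in the order [0, 1, 2, 3, 4, 5, 6, 7] the diagonal is [1, 7, 1, 1, 1, 1, 1, 1]. L is symmetric positive semidefinite, so every eigenvalue is real and nonnegative. The single zero eigenvalue shows the graph is connected. The eigenvalues sum to 14, which equals trace(L) = 2|E|. The largest eigenvalue, 8, is at most the vertex count 8.

[0, 1, 1, 1, 1, 1, 1, 8]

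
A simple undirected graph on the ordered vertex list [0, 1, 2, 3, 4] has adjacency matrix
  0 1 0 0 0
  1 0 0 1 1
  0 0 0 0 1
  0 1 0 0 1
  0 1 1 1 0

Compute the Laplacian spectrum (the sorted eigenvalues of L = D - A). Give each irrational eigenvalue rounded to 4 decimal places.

Each diagonal entry of L is the vertex degree and each off-diagonal entry is -1 where an edge is present, 0 otherwise; in the order [0, 1, 2, 3, 4] the diagonal is [1, 3, 1, 2, 3]. Since every row of L sums to 0, the all-ones vector is in the kernel and 0 is an eigenvalue. The single zero eigenvalue shows the graph is connected. There is one zero in the spectrum, matching the 1 component.

[0, 0.6972, 1.3820, 3.6180, 4.3028]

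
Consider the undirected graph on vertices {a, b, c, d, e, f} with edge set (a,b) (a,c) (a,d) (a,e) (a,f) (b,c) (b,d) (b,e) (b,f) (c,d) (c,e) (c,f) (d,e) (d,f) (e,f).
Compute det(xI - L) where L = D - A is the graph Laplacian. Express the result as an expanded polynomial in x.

With the vertex order [a, b, c, d, e, f], the degrees are [5, 5, 5, 5, 5, 5], giving D = diag(5, 5, 5, 5, 5, 5) and L = D - A. L has integer entries, so p(x) = det(xI - L) has integer coefficients. Expanding the determinant yields x^6 - 30x^5 + 360x^4 - 2160x^3 + 6480x^2 - 7776x. Since p(0) = det(-L) = 0, x divides p(x). The largest eigenvalue, 6, is at most the vertex count 6.

x^6 - 30x^5 + 360x^4 - 2160x^3 + 6480x^2 - 7776x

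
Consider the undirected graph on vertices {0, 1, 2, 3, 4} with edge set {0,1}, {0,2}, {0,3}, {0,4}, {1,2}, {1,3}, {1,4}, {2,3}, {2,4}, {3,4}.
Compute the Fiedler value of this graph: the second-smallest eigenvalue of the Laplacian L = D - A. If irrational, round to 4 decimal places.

With the vertex order [0, 1, 2, 3, 4], the degrees are [4, 4, 4, 4, 4], giving D = diag(4, 4, 4, 4, 4) and L = D - A. The smallest Laplacian eigenvalue is always 0. The next one, lambda_2 = 5, measures how hard the graph is to disconnect: larger values mean better connectivity. The eigenvalues sum to 20, which equals trace(L) = 2|E|. By the matrix-tree theorem the graph has (1/5) * product of the nonzero eigenvalues = 125 spanning trees.

5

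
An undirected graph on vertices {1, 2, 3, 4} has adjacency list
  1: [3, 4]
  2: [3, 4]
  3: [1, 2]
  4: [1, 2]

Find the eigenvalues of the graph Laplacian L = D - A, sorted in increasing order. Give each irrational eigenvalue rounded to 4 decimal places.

[0, 2, 2, 4]

Reading degrees in the order [1, 2, 3, 4] gives [2, 2, 2, 2]; set D = diag(2, 2, 2, 2) and form L = D - A. The multiplicity of 0 as a Laplacian eigenvalue equals the number of connected components. The single zero eigenvalue shows the graph is connected. By the matrix-tree theorem the graph has (1/4) * product of the nonzero eigenvalues = 4 spanning trees.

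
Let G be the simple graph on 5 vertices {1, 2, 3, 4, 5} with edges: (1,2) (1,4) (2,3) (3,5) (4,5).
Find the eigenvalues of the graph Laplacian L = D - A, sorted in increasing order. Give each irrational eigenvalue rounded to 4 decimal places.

[0, 1.3820, 1.3820, 3.6180, 3.6180]

Each diagonal entry of L is the vertex degree and each off-diagonal entry is -1 where an edge is present, 0 otherwise; in the order [1, 2, 3, 4, 5] the diagonal is [2, 2, 2, 2, 2]. The multiplicity of 0 as a Laplacian eigenvalue equals the number of connected components. The single zero eigenvalue shows the graph is connected. The eigenvalues sum to 10, which equals trace(L) = 2|E|.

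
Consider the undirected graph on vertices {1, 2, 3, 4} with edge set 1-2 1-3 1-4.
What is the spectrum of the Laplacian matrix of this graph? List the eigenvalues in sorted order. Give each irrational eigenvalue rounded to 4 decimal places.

Each diagonal entry of L is the vertex degree and each off-diagonal entry is -1 where an edge is present, 0 otherwise; in the order [1, 2, 3, 4] the diagonal is [3, 1, 1, 1]. Since every row of L sums to 0, the all-ones vector is in the kernel and 0 is an eigenvalue. The largest eigenvalue, 4, is at most the vertex count 4.

[0, 1, 1, 4]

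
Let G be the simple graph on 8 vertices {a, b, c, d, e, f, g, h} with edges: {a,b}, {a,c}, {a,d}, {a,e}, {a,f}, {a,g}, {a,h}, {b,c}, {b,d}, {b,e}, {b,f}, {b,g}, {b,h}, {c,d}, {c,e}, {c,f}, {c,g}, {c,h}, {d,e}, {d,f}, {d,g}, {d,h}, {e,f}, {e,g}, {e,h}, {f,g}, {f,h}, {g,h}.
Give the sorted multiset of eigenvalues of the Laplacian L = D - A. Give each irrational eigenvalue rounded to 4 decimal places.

Reading degrees in the order [a, b, c, d, e, f, g, h] gives [7, 7, 7, 7, 7, 7, 7, 7]; set D = diag(7, 7, 7, 7, 7, 7, 7, 7) and form L = D - A. Diagonalising L (or applying a numerical eigensolver to the 8x8 matrix) gives the spectrum above. The single zero eigenvalue shows the graph is connected. The largest eigenvalue, 8, is at most the vertex count 8.

[0, 8, 8, 8, 8, 8, 8, 8]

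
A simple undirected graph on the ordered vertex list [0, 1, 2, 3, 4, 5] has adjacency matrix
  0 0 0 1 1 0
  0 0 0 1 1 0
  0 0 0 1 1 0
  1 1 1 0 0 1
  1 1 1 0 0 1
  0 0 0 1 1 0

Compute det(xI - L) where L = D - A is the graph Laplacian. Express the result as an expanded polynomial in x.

Reading degrees in the order [0, 1, 2, 3, 4, 5] gives [2, 2, 2, 4, 4, 2]; set D = diag(2, 2, 2, 4, 4, 2) and form L = D - A. Computing det(xI - L) by cofactor expansion (or equivalently via sum-over-permutations) gives x^6 - 16x^5 + 96x^4 - 272x^3 + 368x^2 - 192x. The coefficient of x^5 equals -trace(L) = -16, matching the sum of degrees. The largest eigenvalue, 6, is at most the vertex count 6. The eigenvalues sum to 16, which equals trace(L) = 2|E|.

x^6 - 16x^5 + 96x^4 - 272x^3 + 368x^2 - 192x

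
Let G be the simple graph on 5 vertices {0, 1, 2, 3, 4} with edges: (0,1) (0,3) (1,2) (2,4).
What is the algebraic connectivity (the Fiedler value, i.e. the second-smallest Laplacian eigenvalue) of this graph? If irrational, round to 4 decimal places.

Reading degrees in the order [0, 1, 2, 3, 4] gives [2, 2, 2, 1, 1]; set D = diag(2, 2, 2, 1, 1) and form L = D - A. Computing the eigenvalues of L and sorting gives [0, 0.3820, 1.3820, 2.6180, 3.6180]. The Fiedler value lambda_2 = 0.3820 is strictly positive, so the graph is connected. By the matrix-tree theorem the graph has (1/5) * product of the nonzero eigenvalues = 1 spanning tree.

0.3820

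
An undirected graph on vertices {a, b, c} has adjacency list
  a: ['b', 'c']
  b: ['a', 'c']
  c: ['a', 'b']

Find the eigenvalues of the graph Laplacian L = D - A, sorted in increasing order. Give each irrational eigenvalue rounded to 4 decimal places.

Reading degrees in the order [a, b, c] gives [2, 2, 2]; set D = diag(2, 2, 2) and form L = D - A. L is symmetric positive semidefinite, so every eigenvalue is real and nonnegative. The single zero eigenvalue shows the graph is connected. The eigenvalues sum to 6, which equals trace(L) = 2|E|.

[0, 3, 3]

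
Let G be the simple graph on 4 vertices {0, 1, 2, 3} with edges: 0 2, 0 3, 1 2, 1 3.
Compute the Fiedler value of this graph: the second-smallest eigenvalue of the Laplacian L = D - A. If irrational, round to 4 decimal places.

Each diagonal entry of L is the vertex degree and each off-diagonal entry is -1 where an edge is present, 0 otherwise; in the order [0, 1, 2, 3] the diagonal is [2, 2, 2, 2]. The smallest Laplacian eigenvalue is always 0. The next one, lambda_2 = 2, measures how hard the graph is to disconnect: larger values mean better connectivity. The eigenvalues sum to 8, which equals trace(L) = 2|E|.

2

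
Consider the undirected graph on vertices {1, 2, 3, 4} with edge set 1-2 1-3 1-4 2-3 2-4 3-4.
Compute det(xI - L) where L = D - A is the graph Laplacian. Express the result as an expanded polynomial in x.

x^4 - 12x^3 + 48x^2 - 64x

Each diagonal entry of L is the vertex degree and each off-diagonal entry is -1 where an edge is present, 0 otherwise; in the order [1, 2, 3, 4] the diagonal is [3, 3, 3, 3]. Computing det(xI - L) by cofactor expansion (or equivalently via sum-over-permutations) gives x^4 - 12x^3 + 48x^2 - 64x. Since p(0) = det(-L) = 0, x divides p(x). By the matrix-tree theorem the graph has (1/4) * product of the nonzero eigenvalues = 16 spanning trees. The eigenvalues sum to 12, which equals trace(L) = 2|E|.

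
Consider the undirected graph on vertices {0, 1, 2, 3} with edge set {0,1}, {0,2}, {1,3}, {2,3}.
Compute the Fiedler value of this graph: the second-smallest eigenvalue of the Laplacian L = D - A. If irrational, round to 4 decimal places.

Each diagonal entry of L is the vertex degree and each off-diagonal entry is -1 where an edge is present, 0 otherwise; in the order [0, 1, 2, 3] the diagonal is [2, 2, 2, 2]. Computing the eigenvalues of L and sorting gives [0, 2, 2, 4]. The Fiedler value lambda_2 = 2 is strictly positive, so the graph is connected.

2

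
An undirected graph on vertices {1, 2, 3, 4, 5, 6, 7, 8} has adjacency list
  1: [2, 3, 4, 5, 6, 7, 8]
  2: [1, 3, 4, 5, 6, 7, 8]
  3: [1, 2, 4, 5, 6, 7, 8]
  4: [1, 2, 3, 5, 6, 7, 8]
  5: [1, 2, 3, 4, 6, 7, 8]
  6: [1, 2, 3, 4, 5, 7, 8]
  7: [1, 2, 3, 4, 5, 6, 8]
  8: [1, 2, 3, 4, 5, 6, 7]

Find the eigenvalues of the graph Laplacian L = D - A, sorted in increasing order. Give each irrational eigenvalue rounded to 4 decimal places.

[0, 8, 8, 8, 8, 8, 8, 8]

Reading degrees in the order [1, 2, 3, 4, 5, 6, 7, 8] gives [7, 7, 7, 7, 7, 7, 7, 7]; set D = diag(7, 7, 7, 7, 7, 7, 7, 7) and form L = D - A. The multiplicity of 0 as a Laplacian eigenvalue equals the number of connected components. The single zero eigenvalue shows the graph is connected. By the matrix-tree theorem the graph has (1/8) * product of the nonzero eigenvalues = 262144 spanning trees.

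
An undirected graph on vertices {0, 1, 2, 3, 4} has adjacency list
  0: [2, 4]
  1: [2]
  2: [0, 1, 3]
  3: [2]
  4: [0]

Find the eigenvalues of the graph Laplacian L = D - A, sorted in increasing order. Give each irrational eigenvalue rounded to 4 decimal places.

With the vertex order [0, 1, 2, 3, 4], the degrees are [2, 1, 3, 1, 1], giving D = diag(2, 1, 3, 1, 1) and L = D - A. L is symmetric positive semidefinite, so every eigenvalue is real and nonnegative.

[0, 0.5188, 1, 2.3111, 4.1701]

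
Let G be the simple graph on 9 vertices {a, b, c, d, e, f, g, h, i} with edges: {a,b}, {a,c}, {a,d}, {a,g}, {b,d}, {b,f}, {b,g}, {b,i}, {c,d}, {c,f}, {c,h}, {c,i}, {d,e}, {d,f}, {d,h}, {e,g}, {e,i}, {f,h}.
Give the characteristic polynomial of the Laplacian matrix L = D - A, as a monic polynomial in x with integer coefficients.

Each diagonal entry of L is the vertex degree and each off-diagonal entry is -1 where an edge is present, 0 otherwise; in the order [a, b, c, d, e, f, g, h, i] the diagonal is [4, 5, 5, 6, 3, 4, 3, 3, 3]. Computing det(xI - L) by cofactor expansion (or equivalently via sum-over-permutations) gives x^9 - 36x^8 + 553x^7 - 4728x^6 + 24571x^5 - 79338x^4 + 155095x^3 - 167366x^2 + 76068x. The constant term is 0 because L is singular (the all-ones vector lies in its kernel).

x^9 - 36x^8 + 553x^7 - 4728x^6 + 24571x^5 - 79338x^4 + 155095x^3 - 167366x^2 + 76068x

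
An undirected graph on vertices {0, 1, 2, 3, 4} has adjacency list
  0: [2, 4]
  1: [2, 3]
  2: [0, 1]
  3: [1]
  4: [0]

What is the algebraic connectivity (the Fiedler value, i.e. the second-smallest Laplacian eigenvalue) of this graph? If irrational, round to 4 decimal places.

Each diagonal entry of L is the vertex degree and each off-diagonal entry is -1 where an edge is present, 0 otherwise; in the order [0, 1, 2, 3, 4] the diagonal is [2, 2, 2, 1, 1]. The smallest Laplacian eigenvalue is always 0. The next one, lambda_2 = 0.3820, measures how hard the graph is to disconnect: larger values mean better connectivity. The eigenvalues sum to 8, which equals trace(L) = 2|E|.

0.3820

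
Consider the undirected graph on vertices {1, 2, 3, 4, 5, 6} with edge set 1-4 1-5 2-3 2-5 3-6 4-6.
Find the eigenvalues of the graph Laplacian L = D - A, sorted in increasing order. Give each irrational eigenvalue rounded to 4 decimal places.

[0, 1, 1, 3, 3, 4]

Each diagonal entry of L is the vertex degree and each off-diagonal entry is -1 where an edge is present, 0 otherwise; in the order [1, 2, 3, 4, 5, 6] the diagonal is [2, 2, 2, 2, 2, 2]. Diagonalising L (or applying a numerical eigensolver to the 6x6 matrix) gives the spectrum above. The single zero eigenvalue shows the graph is connected. There is one zero in the spectrum, matching the 1 component. The eigenvalues sum to 12, which equals trace(L) = 2|E|.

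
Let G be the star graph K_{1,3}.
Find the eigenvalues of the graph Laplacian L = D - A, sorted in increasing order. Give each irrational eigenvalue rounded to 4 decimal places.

[0, 1, 1, 4]

The graph has 4 vertices and degree multiset [3, 1, 1, 1]; D is the diagonal matrix of degrees and L = D - A. Diagonalising L (or applying a numerical eigensolver to the 4x4 matrix) gives the spectrum above. There is one zero in the spectrum, matching the 1 component.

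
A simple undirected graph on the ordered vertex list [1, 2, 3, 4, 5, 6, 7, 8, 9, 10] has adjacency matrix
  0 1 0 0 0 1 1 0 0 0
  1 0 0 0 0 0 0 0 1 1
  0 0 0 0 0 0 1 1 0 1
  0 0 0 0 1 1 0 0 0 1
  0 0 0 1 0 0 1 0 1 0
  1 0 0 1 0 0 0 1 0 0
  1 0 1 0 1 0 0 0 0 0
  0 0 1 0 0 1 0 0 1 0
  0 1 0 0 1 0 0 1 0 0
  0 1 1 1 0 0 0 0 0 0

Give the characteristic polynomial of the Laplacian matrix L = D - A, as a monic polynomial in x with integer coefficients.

x^10 - 30x^9 + 390x^8 - 2880x^7 + 13305x^6 - 39882x^5 + 77640x^4 - 94800x^3 + 66000x^2 - 20000x

With the vertex order [1, 2, 3, 4, 5, 6, 7, 8, 9, 10], the degrees are [3, 3, 3, 3, 3, 3, 3, 3, 3, 3], giving D = diag(3, 3, 3, 3, 3, 3, 3, 3, 3, 3) and L = D - A. Computing det(xI - L) by cofactor expansion (or equivalently via sum-over-permutations) gives x^10 - 30x^9 + 390x^8 - 2880x^7 + 13305x^6 - 39882x^5 + 77640x^4 - 94800x^3 + 66000x^2 - 20000x. The constant term is 0 because L is singular (the all-ones vector lies in its kernel). By the matrix-tree theorem the graph has (1/10) * product of the nonzero eigenvalues = 2000 spanning trees. The largest eigenvalue, 5, is at most the vertex count 10.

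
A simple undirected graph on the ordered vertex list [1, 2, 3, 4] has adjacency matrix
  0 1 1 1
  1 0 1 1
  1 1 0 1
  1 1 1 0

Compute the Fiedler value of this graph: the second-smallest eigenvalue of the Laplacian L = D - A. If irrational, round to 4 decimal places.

4

Each diagonal entry of L is the vertex degree and each off-diagonal entry is -1 where an edge is present, 0 otherwise; in the order [1, 2, 3, 4] the diagonal is [3, 3, 3, 3]. Computing the eigenvalues of L and sorting gives [0, 4, 4, 4]. The Fiedler value lambda_2 = 4 is strictly positive, so the graph is connected. The largest eigenvalue, 4, is at most the vertex count 4.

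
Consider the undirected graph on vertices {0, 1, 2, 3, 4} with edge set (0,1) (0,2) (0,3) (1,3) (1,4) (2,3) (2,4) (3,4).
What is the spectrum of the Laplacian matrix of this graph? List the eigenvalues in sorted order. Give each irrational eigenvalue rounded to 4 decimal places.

[0, 3, 3, 5, 5]

Each diagonal entry of L is the vertex degree and each off-diagonal entry is -1 where an edge is present, 0 otherwise; in the order [0, 1, 2, 3, 4] the diagonal is [3, 3, 3, 4, 3]. The multiplicity of 0 as a Laplacian eigenvalue equals the number of connected components. The single zero eigenvalue shows the graph is connected. There is one zero in the spectrum, matching the 1 component.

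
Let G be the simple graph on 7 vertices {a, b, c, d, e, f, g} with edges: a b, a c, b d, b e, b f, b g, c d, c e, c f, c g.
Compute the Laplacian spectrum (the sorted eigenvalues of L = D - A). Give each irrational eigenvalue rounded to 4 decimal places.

[0, 2, 2, 2, 2, 5, 7]

Each diagonal entry of L is the vertex degree and each off-diagonal entry is -1 where an edge is present, 0 otherwise; in the order [a, b, c, d, e, f, g] the diagonal is [2, 5, 5, 2, 2, 2, 2]. L is symmetric positive semidefinite, so every eigenvalue is real and nonnegative. There is one zero in the spectrum, matching the 1 component.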